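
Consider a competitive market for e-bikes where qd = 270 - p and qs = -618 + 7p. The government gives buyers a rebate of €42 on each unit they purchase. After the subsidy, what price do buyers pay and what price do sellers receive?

Buyers pay €74.25; sellers receive €116.25

Pre-subsidy: 270 - p = -618 + 7p gives p* = 111, q* = 159.
With the rebate, buyers effectively pay pb = ps − 42, where ps is the price sellers receive.
Demand in terms of ps becomes qd = 270 − 1(ps − 42) = 312 - ps. Setting this equal to supply: 312 - ps = -618 + 7ps, so ps = 116.25.
Buyers pay pb = 116.25 − 42 = 74.25; q' = -618 + 7·116.25 = 195.75.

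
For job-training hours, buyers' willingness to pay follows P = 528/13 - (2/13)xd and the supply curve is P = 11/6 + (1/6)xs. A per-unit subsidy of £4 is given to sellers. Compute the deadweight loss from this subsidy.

Pre-subsidy: 528/13 - (2/13)x = 11/6 + (1/6)x gives x* = 121 and P* = 22.
With the subsidy, sellers receive Ps = Pb + 4 for each unit, where Pb is the price buyers pay.
On the curves, Pb = 528/13 - (2/13)x and Ps = 11/6 + (1/6)x; the wedge Ps − Pb = 4 gives 11/6 + (1/6)x − (528/13 - (2/13)x) = 4, so x' = 133.48.
Then Pb = 528/13 − (2/13)·133.48 = 20.08 and Ps = 11/6 + (1/6)·133.48 = 24.08.
The subsidy expands output by 133.48 − 121 = 12.48 past the efficient level; on those units the gap between marginal cost and willingness to pay runs from 0 up to 4.
DWL = ½ × 4 × 12.48 = 24.96.

Deadweight loss = £24.96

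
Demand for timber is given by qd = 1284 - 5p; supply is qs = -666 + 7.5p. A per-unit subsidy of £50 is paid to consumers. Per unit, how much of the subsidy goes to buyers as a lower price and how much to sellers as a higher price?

Pre-subsidy: 1284 - 5p = -666 + 7.5p gives p* = 156, q* = 504.
With the rebate, buyers effectively pay pb = ps − 50, where ps is the price sellers receive.
Demand in terms of ps becomes qd = 1284 − 5(ps − 50) = 1534 - 5ps. Setting this equal to supply: 1534 - 5ps = -666 + 7.5ps, so ps = 176.
Buyers pay pb = 176 − 50 = 126; q' = -666 + 7.5·176 = 654.
Buyers' price falls by p* − pb = 156 − 126 = 30; sellers' price rises by ps − p* = 176 − 156 = 20.

Buyers gain £30 per unit; sellers gain £20 per unit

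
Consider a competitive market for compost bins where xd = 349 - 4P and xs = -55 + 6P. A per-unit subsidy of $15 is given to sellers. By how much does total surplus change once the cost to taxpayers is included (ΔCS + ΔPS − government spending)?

Net change in total surplus = -$270

Pre-subsidy: 349 - 4P = -55 + 6P gives P* = 40.4, x* = 187.4.
With the subsidy, sellers receive Ps = Pb + 15 for each unit, where Pb is the price buyers pay.
Supply in terms of Pb becomes xs = -55 + 6(Pb + 15) = 35 + 6Pb. Setting this equal to demand: 349 - 4Pb = 35 + 6Pb, so Pb = 31.4.
Sellers receive Ps = 31.4 + 15 = 46.4; x' = 349 − 4·31.4 = 223.4.
ΔCS = ½(187.4 + 223.4)(40.4 − 31.4) = 1848.6; ΔPS = ½(187.4 + 223.4)(46.4 − 40.4) = 1232.4.
Government spending = 15 × 223.4 = 3351.
Net change = 1848.6 + 1232.4 − 3351 = -270. The loss equals the DWL triangle ½·15·36.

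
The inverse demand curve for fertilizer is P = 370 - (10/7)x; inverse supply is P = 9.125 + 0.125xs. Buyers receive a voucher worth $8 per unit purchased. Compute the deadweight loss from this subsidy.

Pre-subsidy: 370 - (10/7)x = 9.125 + 0.125x gives x* = 20209/87 and P* = 3320/87.
With the rebate, buyers effectively pay Pb = Ps − 8, where Ps is the price sellers receive.
On the curves, Pb = 370 - (10/7)x and Ps = 9.125 + 0.125x; the wedge Ps − Pb = 8 gives 9.125 + 0.125x − (370 - (10/7)x) = 8, so x' = 20657/87.
Then Pb = 370 − (10/7)·(20657/87) = 2680/87 and Ps = 9.125 + 0.125·(20657/87) = 3376/87.
The subsidy expands output by 20657/87 − 20209/87 = 448/87 past the efficient level; on those units the gap between marginal cost and willingness to pay runs from 0 up to 8.
DWL = ½ × 8 × 448/87 = 1792/87.

Deadweight loss = 1792/87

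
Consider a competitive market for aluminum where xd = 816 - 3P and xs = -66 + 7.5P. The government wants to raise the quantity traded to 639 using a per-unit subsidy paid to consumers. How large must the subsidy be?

Required subsidy s = 35 per unit

At x = 639, invert demand for the buyer price: Pb = (816 − 639)/3 = 59; invert supply for the seller price: Ps = (639 − (-66))/7.5 = 94.
The subsidy must fill the gap: s = Ps − Pb = 94 − 59 = 35.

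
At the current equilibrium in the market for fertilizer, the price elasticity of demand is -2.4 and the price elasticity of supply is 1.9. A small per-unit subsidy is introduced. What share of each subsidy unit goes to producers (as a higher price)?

For a small subsidy around the equilibrium, the benefit split depends on the relative slopes, which at a point are proportional to the elasticities.
Buyer share = εs/(εs + |εd|) = 1.9/(1.9 + 2.4) = 19/43; seller share = |εd|/(εs + |εd|) = 24/43.
So producers capture 24/43 of the subsidy.

Producer share = 24/43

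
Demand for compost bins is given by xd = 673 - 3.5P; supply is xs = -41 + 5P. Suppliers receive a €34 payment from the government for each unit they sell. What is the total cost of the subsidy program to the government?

Government cost = €15266

Pre-subsidy: 673 - 3.5P = -41 + 5P gives P* = 84, x* = 379.
With the subsidy, sellers receive Ps = Pb + 34 for each unit, where Pb is the price buyers pay.
Supply in terms of Pb becomes xs = -41 + 5(Pb + 34) = 129 + 5Pb. Setting this equal to demand: 673 - 3.5Pb = 129 + 5Pb, so Pb = 64.
Sellers receive Ps = 64 + 34 = 98; x' = 673 − 3.5·64 = 449.
Government outlay = subsidy × quantity = 34 × 449 = 15266.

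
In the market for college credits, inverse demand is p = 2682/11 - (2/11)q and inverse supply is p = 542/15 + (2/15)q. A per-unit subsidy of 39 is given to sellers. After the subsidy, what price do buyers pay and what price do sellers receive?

Pre-subsidy: 2682/11 - (2/11)q = 542/15 + (2/15)q gives q* = 659 and p* = 124.
With the subsidy, sellers receive ps = pb + 39 for each unit, where pb is the price buyers pay.
On the curves, pb = 2682/11 - (2/11)q and ps = 542/15 + (2/15)q; the wedge ps − pb = 39 gives 542/15 + (2/15)q − (2682/11 - (2/11)q) = 39, so q' = 782.75.
Then pb = 2682/11 − (2/11)·782.75 = 101.5 and ps = 542/15 + (2/15)·782.75 = 140.5.

Buyers pay 101.5; sellers receive 140.5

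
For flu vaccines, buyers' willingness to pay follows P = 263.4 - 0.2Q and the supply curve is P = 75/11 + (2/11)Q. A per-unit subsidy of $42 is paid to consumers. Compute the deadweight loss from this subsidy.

Pre-subsidy: 263.4 - 0.2Q = 75/11 + (2/11)Q gives Q* = 672 and P* = 129.
With the rebate, buyers effectively pay Pb = Ps − 42, where Ps is the price sellers receive.
On the curves, Pb = 263.4 - 0.2Q and Ps = 75/11 + (2/11)Q; the wedge Ps − Pb = 42 gives 75/11 + (2/11)Q − (263.4 - 0.2Q) = 42, so Q' = 782.
Then Pb = 263.4 − 0.2·782 = 107 and Ps = 75/11 + (2/11)·782 = 149.
The subsidy expands output by 782 − 672 = 110 past the efficient level; on those units the gap between marginal cost and willingness to pay runs from 0 up to 42.
DWL = ½ × 42 × 110 = 2310.

Deadweight loss = $2310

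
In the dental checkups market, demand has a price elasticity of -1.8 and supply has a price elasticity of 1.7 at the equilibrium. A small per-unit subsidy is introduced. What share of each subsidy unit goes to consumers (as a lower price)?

For a small subsidy around the equilibrium, the benefit split depends on the relative slopes, which at a point are proportional to the elasticities.
Buyer share = εs/(εs + |εd|) = 1.7/(1.7 + 1.8) = 17/35; seller share = |εd|/(εs + |εd|) = 18/35.

Consumer share = 17/35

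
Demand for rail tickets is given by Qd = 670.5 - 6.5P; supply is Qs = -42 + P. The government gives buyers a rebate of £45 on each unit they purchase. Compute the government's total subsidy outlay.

Government cost = £4140

Pre-subsidy: 670.5 - 6.5P = -42 + P gives P* = 95, Q* = 53.
With the rebate, buyers effectively pay Pb = Ps − 45, where Ps is the price sellers receive.
Demand in terms of Ps becomes Qd = 670.5 − 6.5(Ps − 45) = 963 - 6.5Ps. Setting this equal to supply: 963 - 6.5Ps = -42 + Ps, so Ps = 134.
Buyers pay Pb = 134 − 45 = 89; Q' = -42 + 1·134 = 92.
Government outlay = subsidy × quantity = 45 × 92 = 4140.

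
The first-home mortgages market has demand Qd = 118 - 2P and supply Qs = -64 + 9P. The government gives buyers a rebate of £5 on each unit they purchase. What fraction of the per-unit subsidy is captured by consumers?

Consumer share = 9/11

Pre-subsidy: 118 - 2P = -64 + 9P gives P* = 182/11, Q* = 934/11.
With the rebate, buyers effectively pay Pb = Ps − 5, where Ps is the price sellers receive.
Demand in terms of Ps becomes Qd = 118 − 2(Ps − 5) = 128 - 2Ps. Setting this equal to supply: 128 - 2Ps = -64 + 9Ps, so Ps = 192/11.
Buyers pay Pb = 192/11 − 5 = 137/11; Q' = -64 + 9·(192/11) = 1024/11.
Buyers' price falls by P* − Pb = 182/11 − 137/11 = 45/11; sellers' price rises by Ps − P* = 192/11 − 182/11 = 10/11.
So consumers capture (45/11)/5 = 9/11 of each unit of subsidy.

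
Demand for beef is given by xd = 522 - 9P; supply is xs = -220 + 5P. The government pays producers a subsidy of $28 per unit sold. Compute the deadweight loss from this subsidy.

Pre-subsidy: 522 - 9P = -220 + 5P gives P* = 53, x* = 45.
With the subsidy, sellers receive Ps = Pb + 28 for each unit, where Pb is the price buyers pay.
Supply in terms of Pb becomes xs = -220 + 5(Pb + 28) = -80 + 5Pb. Setting this equal to demand: 522 - 9Pb = -80 + 5Pb, so Pb = 43.
Sellers receive Ps = 43 + 28 = 71; x' = 522 − 9·43 = 135.
The subsidy expands output by 135 − 45 = 90 past the efficient level; on those units the gap between marginal cost and willingness to pay runs from 0 up to 28.
DWL = ½ × 28 × 90 = 1260.

Deadweight loss = $1260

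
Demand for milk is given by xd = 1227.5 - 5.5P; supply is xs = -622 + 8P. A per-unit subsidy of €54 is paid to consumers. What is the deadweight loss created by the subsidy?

Deadweight loss = €4752

Pre-subsidy: 1227.5 - 5.5P = -622 + 8P gives P* = 137, x* = 474.
With the rebate, buyers effectively pay Pb = Ps − 54, where Ps is the price sellers receive.
Demand in terms of Ps becomes xd = 1227.5 − 5.5(Ps − 54) = 1524.5 - 5.5Ps. Setting this equal to supply: 1524.5 - 5.5Ps = -622 + 8Ps, so Ps = 159.
Buyers pay Pb = 159 − 54 = 105; x' = -622 + 8·159 = 650.
The subsidy expands output by 650 − 474 = 176 past the efficient level; on those units the gap between marginal cost and willingness to pay runs from 0 up to 54.
DWL = ½ × 54 × 176 = 4752.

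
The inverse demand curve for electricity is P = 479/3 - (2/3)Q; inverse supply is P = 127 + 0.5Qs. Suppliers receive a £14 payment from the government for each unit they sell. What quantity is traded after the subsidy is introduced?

Q' = 40

Pre-subsidy: 479/3 - (2/3)Q = 127 + 0.5Q gives Q* = 28 and P* = 141.
With the subsidy, sellers receive Ps = Pb + 14 for each unit, where Pb is the price buyers pay.
On the curves, Pb = 479/3 - (2/3)Q and Ps = 127 + 0.5Q; the wedge Ps − Pb = 14 gives 127 + 0.5Q − (479/3 - (2/3)Q) = 14, so Q' = 40.
Then Pb = 479/3 − (2/3)·40 = 133 and Ps = 127 + 0.5·40 = 147.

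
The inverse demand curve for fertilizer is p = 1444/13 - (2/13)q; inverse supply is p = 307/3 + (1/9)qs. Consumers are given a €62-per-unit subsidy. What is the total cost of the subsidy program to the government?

Government cost = €16554

Pre-subsidy: 1444/13 - (2/13)q = 307/3 + (1/9)q gives q* = 33 and p* = 106.
With the rebate, buyers effectively pay pb = ps − 62, where ps is the price sellers receive.
On the curves, pb = 1444/13 - (2/13)q and ps = 307/3 + (1/9)q; the wedge ps − pb = 62 gives 307/3 + (1/9)q − (1444/13 - (2/13)q) = 62, so q' = 267.
Then pb = 1444/13 − (2/13)·267 = 70 and ps = 307/3 + (1/9)·267 = 132.
Government outlay = subsidy × quantity = 62 × 267 = 16554.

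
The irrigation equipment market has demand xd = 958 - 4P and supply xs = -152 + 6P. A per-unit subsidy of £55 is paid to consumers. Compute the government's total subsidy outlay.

Pre-subsidy: 958 - 4P = -152 + 6P gives P* = 111, x* = 514.
With the rebate, buyers effectively pay Pb = Ps − 55, where Ps is the price sellers receive.
Demand in terms of Ps becomes xd = 958 − 4(Ps − 55) = 1178 - 4Ps. Setting this equal to supply: 1178 - 4Ps = -152 + 6Ps, so Ps = 133.
Buyers pay Pb = 133 − 55 = 78; x' = -152 + 6·133 = 646.
Government outlay = subsidy × quantity = 55 × 646 = 35530.

Government cost = £35530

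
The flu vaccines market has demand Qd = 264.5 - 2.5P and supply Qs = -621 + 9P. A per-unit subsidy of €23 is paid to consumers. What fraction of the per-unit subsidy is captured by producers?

Producer share = 5/23

Pre-subsidy: 264.5 - 2.5P = -621 + 9P gives P* = 77, Q* = 72.
With the rebate, buyers effectively pay Pb = Ps − 23, where Ps is the price sellers receive.
Demand in terms of Ps becomes Qd = 264.5 − 2.5(Ps − 23) = 322 - 2.5Ps. Setting this equal to supply: 322 - 2.5Ps = -621 + 9Ps, so Ps = 82.
Buyers pay Pb = 82 − 23 = 59; Q' = -621 + 9·82 = 117.
Buyers' price falls by P* − Pb = 77 − 59 = 18; sellers' price rises by Ps − P* = 82 − 77 = 5.
So producers capture 5/23 = 5/23 of each unit of subsidy.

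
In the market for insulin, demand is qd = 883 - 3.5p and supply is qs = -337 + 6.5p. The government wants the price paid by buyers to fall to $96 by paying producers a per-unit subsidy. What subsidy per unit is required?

At a buyer price of 96, quantity demanded is 883 − 3.5·96 = 547.
Sellers supply 547 only when they receive ps with -337 + 6.5·ps = 547, i.e. ps = 136.
s = ps − pb = 136 − 96 = 40.

Required subsidy s = $40 per unit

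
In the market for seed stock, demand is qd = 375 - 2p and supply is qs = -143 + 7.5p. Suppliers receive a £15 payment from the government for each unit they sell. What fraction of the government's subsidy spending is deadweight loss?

Pre-subsidy: 375 - 2p = -143 + 7.5p gives p* = 1036/19, q* = 5053/19.
With the subsidy, sellers receive ps = pb + 15 for each unit, where pb is the price buyers pay.
Supply in terms of pb becomes qs = -143 + 7.5(pb + 15) = -30.5 + 7.5pb. Setting this equal to demand: 375 - 2pb = -30.5 + 7.5pb, so pb = 811/19.
Sellers receive ps = 811/19 + 15 = 1096/19; q' = 375 − 2·(811/19) = 5503/19.
ΔCS = ½(5053/19 + 5503/19)(1036/19 − 811/19) = 1187550/361; ΔPS = ½(5053/19 + 5503/19)(1096/19 − 1036/19) = 316680/361.
Government spending = 15 × 5503/19 = 82545/19.
DWL = ½ × 15 × (5503/19 − 5053/19) = 3375/19; fraction = (3375/19) / (82545/19) = 225/5503.

DWL / government spending = 225/5503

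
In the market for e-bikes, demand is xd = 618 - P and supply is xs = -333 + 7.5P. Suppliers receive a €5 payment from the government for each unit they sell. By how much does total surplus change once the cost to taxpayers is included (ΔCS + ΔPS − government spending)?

Pre-subsidy: 618 - P = -333 + 7.5P gives P* = 1902/17, x* = 8604/17.
With the subsidy, sellers receive Ps = Pb + 5 for each unit, where Pb is the price buyers pay.
Supply in terms of Pb becomes xs = -333 + 7.5(Pb + 5) = -295.5 + 7.5Pb. Setting this equal to demand: 618 - Pb = -295.5 + 7.5Pb, so Pb = 1827/17.
Sellers receive Ps = 1827/17 + 5 = 1912/17; x' = 618 − 1·(1827/17) = 8679/17.
ΔCS = ½(8604/17 + 8679/17)(1902/17 − 1827/17) = 1296225/578; ΔPS = ½(8604/17 + 8679/17)(1912/17 − 1902/17) = 86415/289.
Government spending = 5 × 8679/17 = 43395/17.
Net change = 1296225/578 + 86415/289 − 43395/17 = -375/34. The loss equals the DWL triangle ½·5·75/17.

Net change in total surplus = -375/34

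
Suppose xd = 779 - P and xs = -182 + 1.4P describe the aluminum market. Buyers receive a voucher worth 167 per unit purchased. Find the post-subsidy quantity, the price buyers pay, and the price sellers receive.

x' = 476; buyers pay 303; sellers receive 470

Pre-subsidy: 779 - P = -182 + 1.4P gives P* = 4805/12, x* = 4543/12.
With the rebate, buyers effectively pay Pb = Ps − 167, where Ps is the price sellers receive.
Demand in terms of Ps becomes xd = 779 − 1(Ps − 167) = 946 - Ps. Setting this equal to supply: 946 - Ps = -182 + 1.4Ps, so Ps = 470.
Buyers pay Pb = 470 − 167 = 303; x' = -182 + 1.4·470 = 476.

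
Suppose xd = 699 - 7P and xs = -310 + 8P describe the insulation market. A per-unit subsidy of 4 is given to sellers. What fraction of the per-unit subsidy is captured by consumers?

Pre-subsidy: 699 - 7P = -310 + 8P gives P* = 1009/15, x* = 3422/15.
With the subsidy, sellers receive Ps = Pb + 4 for each unit, where Pb is the price buyers pay.
Supply in terms of Pb becomes xs = -310 + 8(Pb + 4) = -278 + 8Pb. Setting this equal to demand: 699 - 7Pb = -278 + 8Pb, so Pb = 977/15.
Sellers receive Ps = 977/15 + 4 = 1037/15; x' = 699 − 7·(977/15) = 3646/15.
Buyers' price falls by P* − Pb = 1009/15 − 977/15 = 32/15; sellers' price rises by Ps − P* = 1037/15 − 1009/15 = 28/15.
So consumers capture (32/15)/4 = 8/15 of each unit of subsidy.

Consumer share = 8/15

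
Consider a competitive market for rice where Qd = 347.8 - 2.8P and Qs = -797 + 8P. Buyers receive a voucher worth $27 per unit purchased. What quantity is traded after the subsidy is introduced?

Q' = 107

Pre-subsidy: 347.8 - 2.8P = -797 + 8P gives P* = 106, Q* = 51.
With the rebate, buyers effectively pay Pb = Ps − 27, where Ps is the price sellers receive.
Demand in terms of Ps becomes Qd = 347.8 − 2.8(Ps − 27) = 423.4 - 2.8Ps. Setting this equal to supply: 423.4 - 2.8Ps = -797 + 8Ps, so Ps = 113.
Buyers pay Pb = 113 − 27 = 86; Q' = -797 + 8·113 = 107.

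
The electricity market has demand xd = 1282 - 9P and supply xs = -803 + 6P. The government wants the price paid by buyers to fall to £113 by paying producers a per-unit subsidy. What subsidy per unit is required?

Required subsidy s = £65 per unit

At a buyer price of 113, quantity demanded is 1282 − 9·113 = 265.
Sellers supply 265 only when they receive Ps with -803 + 6·Ps = 265, i.e. Ps = 178.
s = Ps − Pb = 178 − 113 = 65.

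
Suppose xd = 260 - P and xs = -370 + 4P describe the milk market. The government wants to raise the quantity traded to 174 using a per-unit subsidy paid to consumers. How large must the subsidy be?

Required subsidy s = 50 per unit

At x = 174, invert demand for the buyer price: Pb = (260 − 174)/1 = 86; invert supply for the seller price: Ps = (174 − (-370))/4 = 136.
The subsidy must fill the gap: s = Ps − Pb = 136 − 86 = 50.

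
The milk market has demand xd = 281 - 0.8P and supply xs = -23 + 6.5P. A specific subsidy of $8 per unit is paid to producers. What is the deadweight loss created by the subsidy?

Deadweight loss = 1664/73

Pre-subsidy: 281 - 0.8P = -23 + 6.5P gives P* = 3040/73, x* = 18081/73.
With the subsidy, sellers receive Ps = Pb + 8 for each unit, where Pb is the price buyers pay.
Supply in terms of Pb becomes xs = -23 + 6.5(Pb + 8) = 29 + 6.5Pb. Setting this equal to demand: 281 - 0.8Pb = 29 + 6.5Pb, so Pb = 2520/73.
Sellers receive Ps = 2520/73 + 8 = 3104/73; x' = 281 − 0.8·(2520/73) = 18497/73.
The subsidy expands output by 18497/73 − 18081/73 = 416/73 past the efficient level; on those units the gap between marginal cost and willingness to pay runs from 0 up to 8.
DWL = ½ × 8 × 416/73 = 1664/73.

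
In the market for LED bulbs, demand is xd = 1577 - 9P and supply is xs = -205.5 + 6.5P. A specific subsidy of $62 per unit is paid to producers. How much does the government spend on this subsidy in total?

Government cost = $48112

Pre-subsidy: 1577 - 9P = -205.5 + 6.5P gives P* = 115, x* = 542.
With the subsidy, sellers receive Ps = Pb + 62 for each unit, where Pb is the price buyers pay.
Supply in terms of Pb becomes xs = -205.5 + 6.5(Pb + 62) = 197.5 + 6.5Pb. Setting this equal to demand: 1577 - 9Pb = 197.5 + 6.5Pb, so Pb = 89.
Sellers receive Ps = 89 + 62 = 151; x' = 1577 − 9·89 = 776.
Government outlay = subsidy × quantity = 62 × 776 = 48112.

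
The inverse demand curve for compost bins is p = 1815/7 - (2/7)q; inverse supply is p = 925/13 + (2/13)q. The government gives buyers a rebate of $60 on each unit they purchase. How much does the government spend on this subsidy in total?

Pre-subsidy: 1815/7 - (2/7)q = 925/13 + (2/13)q gives q* = 428 and p* = 137.
With the rebate, buyers effectively pay pb = ps − 60, where ps is the price sellers receive.
On the curves, pb = 1815/7 - (2/7)q and ps = 925/13 + (2/13)q; the wedge ps − pb = 60 gives 925/13 + (2/13)q − (1815/7 - (2/7)q) = 60, so q' = 564.5.
Then pb = 1815/7 − (2/7)·564.5 = 98 and ps = 925/13 + (2/13)·564.5 = 158.
Government outlay = subsidy × quantity = 60 × 564.5 = 33870.

Government cost = $33870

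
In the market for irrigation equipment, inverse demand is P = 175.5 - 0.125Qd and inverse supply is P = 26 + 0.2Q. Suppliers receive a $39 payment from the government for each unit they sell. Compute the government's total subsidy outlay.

Government cost = $22620

Pre-subsidy: 175.5 - 0.125Q = 26 + 0.2Q gives Q* = 460 and P* = 118.
With the subsidy, sellers receive Ps = Pb + 39 for each unit, where Pb is the price buyers pay.
On the curves, Pb = 175.5 - 0.125Q and Ps = 26 + 0.2Q; the wedge Ps − Pb = 39 gives 26 + 0.2Q − (175.5 - 0.125Q) = 39, so Q' = 580.
Then Pb = 175.5 − 0.125·580 = 103 and Ps = 26 + 0.2·580 = 142.
Government outlay = subsidy × quantity = 39 × 580 = 22620.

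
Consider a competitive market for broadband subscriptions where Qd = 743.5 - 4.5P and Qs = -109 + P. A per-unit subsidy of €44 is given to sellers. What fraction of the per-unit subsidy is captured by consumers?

Pre-subsidy: 743.5 - 4.5P = -109 + P gives P* = 155, Q* = 46.
With the subsidy, sellers receive Ps = Pb + 44 for each unit, where Pb is the price buyers pay.
Supply in terms of Pb becomes Qs = -109 + 1(Pb + 44) = -65 + Pb. Setting this equal to demand: 743.5 - 4.5Pb = -65 + Pb, so Pb = 147.
Sellers receive Ps = 147 + 44 = 191; Q' = 743.5 − 4.5·147 = 82.
Buyers' price falls by P* − Pb = 155 − 147 = 8; sellers' price rises by Ps − P* = 191 − 155 = 36.
So consumers capture 8/44 = 2/11 of each unit of subsidy.

Consumer share = 2/11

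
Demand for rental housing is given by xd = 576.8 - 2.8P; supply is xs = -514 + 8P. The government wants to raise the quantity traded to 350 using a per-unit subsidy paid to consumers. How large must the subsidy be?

At x = 350, invert demand for the buyer price: Pb = (576.8 − 350)/2.8 = 81; invert supply for the seller price: Ps = (350 − (-514))/8 = 108.
The subsidy must fill the gap: s = Ps − Pb = 108 − 81 = 27.

Required subsidy s = 27 per unit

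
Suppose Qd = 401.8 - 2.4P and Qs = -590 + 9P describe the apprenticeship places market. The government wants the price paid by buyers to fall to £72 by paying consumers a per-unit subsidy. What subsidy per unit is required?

Required subsidy s = £19 per unit

At a buyer price of 72, quantity demanded is 401.8 − 2.4·72 = 229.
Sellers supply 229 only when they receive Ps with -590 + 9·Ps = 229, i.e. Ps = 91.
s = Ps − Pb = 91 − 72 = 19.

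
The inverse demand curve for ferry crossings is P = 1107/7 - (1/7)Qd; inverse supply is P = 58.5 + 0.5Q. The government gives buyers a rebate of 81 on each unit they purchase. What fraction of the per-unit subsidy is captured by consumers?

Pre-subsidy: 1107/7 - (1/7)Q = 58.5 + 0.5Q gives Q* = 155 and P* = 136.
With the rebate, buyers effectively pay Pb = Ps − 81, where Ps is the price sellers receive.
On the curves, Pb = 1107/7 - (1/7)Q and Ps = 58.5 + 0.5Q; the wedge Ps − Pb = 81 gives 58.5 + 0.5Q − (1107/7 - (1/7)Q) = 81, so Q' = 281.
Then Pb = 1107/7 − (1/7)·281 = 118 and Ps = 58.5 + 0.5·281 = 199.
Buyers' price falls by P* − Pb = 136 − 118 = 18; sellers' price rises by Ps − P* = 199 − 136 = 63.
So consumers capture 18/81 = 2/9 of each unit of subsidy.

Consumer share = 2/9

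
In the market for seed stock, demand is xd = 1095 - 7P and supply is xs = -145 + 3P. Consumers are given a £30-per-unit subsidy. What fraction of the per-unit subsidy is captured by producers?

Pre-subsidy: 1095 - 7P = -145 + 3P gives P* = 124, x* = 227.
With the rebate, buyers effectively pay Pb = Ps − 30, where Ps is the price sellers receive.
Demand in terms of Ps becomes xd = 1095 − 7(Ps − 30) = 1305 - 7Ps. Setting this equal to supply: 1305 - 7Ps = -145 + 3Ps, so Ps = 145.
Buyers pay Pb = 145 − 30 = 115; x' = -145 + 3·145 = 290.
Buyers' price falls by P* − Pb = 124 − 115 = 9; sellers' price rises by Ps − P* = 145 − 124 = 21.
So producers capture 21/30 = 0.7 of each unit of subsidy.

Producer share = 0.7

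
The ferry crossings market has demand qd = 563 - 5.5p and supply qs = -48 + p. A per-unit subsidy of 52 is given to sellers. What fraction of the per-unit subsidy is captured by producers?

Pre-subsidy: 563 - 5.5p = -48 + p gives p* = 94, q* = 46.
With the subsidy, sellers receive ps = pb + 52 for each unit, where pb is the price buyers pay.
Supply in terms of pb becomes qs = -48 + 1(pb + 52) = 4 + pb. Setting this equal to demand: 563 - 5.5pb = 4 + pb, so pb = 86.
Sellers receive ps = 86 + 52 = 138; q' = 563 − 5.5·86 = 90.
Buyers' price falls by p* − pb = 94 − 86 = 8; sellers' price rises by ps − p* = 138 − 94 = 44.
So producers capture 44/52 = 11/13 of each unit of subsidy.

Producer share = 11/13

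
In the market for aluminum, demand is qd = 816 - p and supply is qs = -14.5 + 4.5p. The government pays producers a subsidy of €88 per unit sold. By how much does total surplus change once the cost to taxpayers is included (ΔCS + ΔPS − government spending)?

Pre-subsidy: 816 - p = -14.5 + 4.5p gives p* = 151, q* = 665.
With the subsidy, sellers receive ps = pb + 88 for each unit, where pb is the price buyers pay.
Supply in terms of pb becomes qs = -14.5 + 4.5(pb + 88) = 381.5 + 4.5pb. Setting this equal to demand: 816 - pb = 381.5 + 4.5pb, so pb = 79.
Sellers receive ps = 79 + 88 = 167; q' = 816 − 1·79 = 737.
ΔCS = ½(665 + 737)(151 − 79) = 50472; ΔPS = ½(665 + 737)(167 − 151) = 11216.
Government spending = 88 × 737 = 64856.
Net change = 50472 + 11216 − 64856 = -3168. The loss equals the DWL triangle ½·88·72.

Net change in total surplus = -€3168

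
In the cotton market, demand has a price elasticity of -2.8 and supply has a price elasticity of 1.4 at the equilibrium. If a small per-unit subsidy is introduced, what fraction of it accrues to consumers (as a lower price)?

For a small subsidy around the equilibrium, the benefit split depends on the relative slopes, which at a point are proportional to the elasticities.
Buyer share = εs/(εs + |εd|) = 1.4/(1.4 + 2.8) = 1/3; seller share = |εd|/(εs + |εd|) = 2/3.

Consumer share = 1/3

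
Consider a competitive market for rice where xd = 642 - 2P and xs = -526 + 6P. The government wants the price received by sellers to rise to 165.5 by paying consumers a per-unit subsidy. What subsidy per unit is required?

Required subsidy s = 78 per unit

At a seller price of 165.5, quantity supplied is -526 + 6·165.5 = 467.
Buyers absorb 467 only when they pay Pb with 642 − 2·Pb = 467, i.e. Pb = 87.5.
s = Ps − Pb = 165.5 − 87.5 = 78.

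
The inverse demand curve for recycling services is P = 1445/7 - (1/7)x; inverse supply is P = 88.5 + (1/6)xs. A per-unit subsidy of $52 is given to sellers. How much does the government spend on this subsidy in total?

Pre-subsidy: 1445/7 - (1/7)x = 88.5 + (1/6)x gives x* = 381 and P* = 152.
With the subsidy, sellers receive Ps = Pb + 52 for each unit, where Pb is the price buyers pay.
On the curves, Pb = 1445/7 - (1/7)x and Ps = 88.5 + (1/6)x; the wedge Ps − Pb = 52 gives 88.5 + (1/6)x − (1445/7 - (1/7)x) = 52, so x' = 549.
Then Pb = 1445/7 − (1/7)·549 = 128 and Ps = 88.5 + (1/6)·549 = 180.
Government outlay = subsidy × quantity = 52 × 549 = 28548.

Government cost = $28548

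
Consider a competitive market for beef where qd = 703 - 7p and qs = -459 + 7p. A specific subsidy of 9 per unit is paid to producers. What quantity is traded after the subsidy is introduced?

Pre-subsidy: 703 - 7p = -459 + 7p gives p* = 83, q* = 122.
With the subsidy, sellers receive ps = pb + 9 for each unit, where pb is the price buyers pay.
Supply in terms of pb becomes qs = -459 + 7(pb + 9) = -396 + 7pb. Setting this equal to demand: 703 - 7pb = -396 + 7pb, so pb = 78.5.
Sellers receive ps = 78.5 + 9 = 87.5; q' = 703 − 7·78.5 = 153.5.

q' = 153.5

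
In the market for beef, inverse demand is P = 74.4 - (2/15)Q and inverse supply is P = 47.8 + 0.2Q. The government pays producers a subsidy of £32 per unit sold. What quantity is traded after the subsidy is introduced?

Q' = 175.8

Pre-subsidy: 74.4 - (2/15)Q = 47.8 + 0.2Q gives Q* = 79.8 and P* = 63.76.
With the subsidy, sellers receive Ps = Pb + 32 for each unit, where Pb is the price buyers pay.
On the curves, Pb = 74.4 - (2/15)Q and Ps = 47.8 + 0.2Q; the wedge Ps − Pb = 32 gives 47.8 + 0.2Q − (74.4 - (2/15)Q) = 32, so Q' = 175.8.
Then Pb = 74.4 − (2/15)·175.8 = 50.96 and Ps = 47.8 + 0.2·175.8 = 82.96.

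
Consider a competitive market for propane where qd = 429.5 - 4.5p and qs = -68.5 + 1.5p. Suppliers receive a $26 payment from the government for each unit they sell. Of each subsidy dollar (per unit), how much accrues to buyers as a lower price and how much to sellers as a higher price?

Buyers gain $6.5 per unit; sellers gain $19.5 per unit

Pre-subsidy: 429.5 - 4.5p = -68.5 + 1.5p gives p* = 83, q* = 56.
With the subsidy, sellers receive ps = pb + 26 for each unit, where pb is the price buyers pay.
Supply in terms of pb becomes qs = -68.5 + 1.5(pb + 26) = -29.5 + 1.5pb. Setting this equal to demand: 429.5 - 4.5pb = -29.5 + 1.5pb, so pb = 76.5.
Sellers receive ps = 76.5 + 26 = 102.5; q' = 429.5 − 4.5·76.5 = 85.25.
Buyers' price falls by p* − pb = 83 − 76.5 = 6.5; sellers' price rises by ps − p* = 102.5 − 83 = 19.5.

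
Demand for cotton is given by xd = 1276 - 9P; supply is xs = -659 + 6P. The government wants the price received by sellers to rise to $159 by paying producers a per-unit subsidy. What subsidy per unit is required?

At a seller price of 159, quantity supplied is -659 + 6·159 = 295.
Buyers absorb 295 only when they pay Pb with 1276 − 9·Pb = 295, i.e. Pb = 109.
s = Ps − Pb = 159 − 109 = 50.

Required subsidy s = $50 per unit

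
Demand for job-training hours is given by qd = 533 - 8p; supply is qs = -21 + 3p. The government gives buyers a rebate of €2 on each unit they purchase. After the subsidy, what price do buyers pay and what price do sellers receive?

Buyers pay 548/11; sellers receive 570/11

Pre-subsidy: 533 - 8p = -21 + 3p gives p* = 554/11, q* = 1431/11.
With the rebate, buyers effectively pay pb = ps − 2, where ps is the price sellers receive.
Demand in terms of ps becomes qd = 533 − 8(ps − 2) = 549 - 8ps. Setting this equal to supply: 549 - 8ps = -21 + 3ps, so ps = 570/11.
Buyers pay pb = 570/11 − 2 = 548/11; q' = -21 + 3·(570/11) = 1479/11.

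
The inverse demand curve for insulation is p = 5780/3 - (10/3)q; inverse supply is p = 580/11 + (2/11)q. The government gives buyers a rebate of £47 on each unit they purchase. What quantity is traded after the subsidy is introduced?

q' = 63391/116

Pre-subsidy: 5780/3 - (10/3)q = 580/11 + (2/11)q gives q* = 15460/29 and p* = 4340/29.
With the rebate, buyers effectively pay pb = ps − 47, where ps is the price sellers receive.
On the curves, pb = 5780/3 - (10/3)q and ps = 580/11 + (2/11)q; the wedge ps − pb = 47 gives 580/11 + (2/11)q − (5780/3 - (10/3)q) = 47, so q' = 63391/116.
Then pb = 5780/3 − (10/3)·(63391/116) = 6095/58 and ps = 580/11 + (2/11)·(63391/116) = 8821/58.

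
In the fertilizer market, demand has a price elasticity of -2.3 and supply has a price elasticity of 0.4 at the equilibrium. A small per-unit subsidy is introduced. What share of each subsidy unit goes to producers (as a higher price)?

Producer share = 23/27

For a small subsidy around the equilibrium, the benefit split depends on the relative slopes, which at a point are proportional to the elasticities.
Buyer share = εs/(εs + |εd|) = 0.4/(0.4 + 2.3) = 4/27; seller share = |εd|/(εs + |εd|) = 23/27.
So producers capture 23/27 of the subsidy.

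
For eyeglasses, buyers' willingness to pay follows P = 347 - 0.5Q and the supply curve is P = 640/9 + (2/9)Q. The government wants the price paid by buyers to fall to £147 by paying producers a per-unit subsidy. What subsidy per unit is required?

Required subsidy s = £13 per unit

At a buyer price of 147, quantity demanded is 694 − 2·147 = 400.
Sellers supply 400 only when they receive Ps = 640/9 + (2/9)·400 = 160.
s = Ps − Pb = 160 − 147 = 13.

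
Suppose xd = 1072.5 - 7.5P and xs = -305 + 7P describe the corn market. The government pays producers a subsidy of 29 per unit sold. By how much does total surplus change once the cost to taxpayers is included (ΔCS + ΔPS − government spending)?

Net change in total surplus = -1522.5

Pre-subsidy: 1072.5 - 7.5P = -305 + 7P gives P* = 95, x* = 360.
With the subsidy, sellers receive Ps = Pb + 29 for each unit, where Pb is the price buyers pay.
Supply in terms of Pb becomes xs = -305 + 7(Pb + 29) = -102 + 7Pb. Setting this equal to demand: 1072.5 - 7.5Pb = -102 + 7Pb, so Pb = 81.
Sellers receive Ps = 81 + 29 = 110; x' = 1072.5 − 7.5·81 = 465.
ΔCS = ½(360 + 465)(95 − 81) = 5775; ΔPS = ½(360 + 465)(110 − 95) = 6187.5.
Government spending = 29 × 465 = 13485.
Net change = 5775 + 6187.5 − 13485 = -1522.5. The loss equals the DWL triangle ½·29·105.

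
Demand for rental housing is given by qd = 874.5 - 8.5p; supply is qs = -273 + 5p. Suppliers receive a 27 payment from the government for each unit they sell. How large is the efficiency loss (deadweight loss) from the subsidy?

Pre-subsidy: 874.5 - 8.5p = -273 + 5p gives p* = 85, q* = 152.
With the subsidy, sellers receive ps = pb + 27 for each unit, where pb is the price buyers pay.
Supply in terms of pb becomes qs = -273 + 5(pb + 27) = -138 + 5pb. Setting this equal to demand: 874.5 - 8.5pb = -138 + 5pb, so pb = 75.
Sellers receive ps = 75 + 27 = 102; q' = 874.5 − 8.5·75 = 237.
The subsidy expands output by 237 − 152 = 85 past the efficient level; on those units the gap between marginal cost and willingness to pay runs from 0 up to 27.
DWL = ½ × 27 × 85 = 1147.5.

Deadweight loss = 1147.5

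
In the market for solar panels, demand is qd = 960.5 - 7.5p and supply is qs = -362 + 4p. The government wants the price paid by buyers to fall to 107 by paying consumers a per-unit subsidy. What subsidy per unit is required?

At a buyer price of 107, quantity demanded is 960.5 − 7.5·107 = 158.
Sellers supply 158 only when they receive ps with -362 + 4·ps = 158, i.e. ps = 130.
s = ps − pb = 130 − 107 = 23.

Required subsidy s = 23 per unit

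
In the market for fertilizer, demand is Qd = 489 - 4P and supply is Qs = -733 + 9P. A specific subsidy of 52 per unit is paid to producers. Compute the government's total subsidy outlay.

Government cost = 13364

Pre-subsidy: 489 - 4P = -733 + 9P gives P* = 94, Q* = 113.
With the subsidy, sellers receive Ps = Pb + 52 for each unit, where Pb is the price buyers pay.
Supply in terms of Pb becomes Qs = -733 + 9(Pb + 52) = -265 + 9Pb. Setting this equal to demand: 489 - 4Pb = -265 + 9Pb, so Pb = 58.
Sellers receive Ps = 58 + 52 = 110; Q' = 489 − 4·58 = 257.
Government outlay = subsidy × quantity = 52 × 257 = 13364.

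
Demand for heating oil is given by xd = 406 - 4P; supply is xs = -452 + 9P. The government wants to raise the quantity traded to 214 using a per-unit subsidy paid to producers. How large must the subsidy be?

At x = 214, invert demand for the buyer price: Pb = (406 − 214)/4 = 48; invert supply for the seller price: Ps = (214 − (-452))/9 = 74.
The subsidy must fill the gap: s = Ps − Pb = 74 − 48 = 26.

Required subsidy s = 26 per unit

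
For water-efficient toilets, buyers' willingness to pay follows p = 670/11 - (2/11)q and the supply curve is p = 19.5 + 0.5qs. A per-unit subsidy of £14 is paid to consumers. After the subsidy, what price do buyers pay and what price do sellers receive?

Pre-subsidy: 670/11 - (2/11)q = 19.5 + 0.5q gives q* = 911/15 and p* = 748/15.
With the rebate, buyers effectively pay pb = ps − 14, where ps is the price sellers receive.
On the curves, pb = 670/11 - (2/11)q and ps = 19.5 + 0.5q; the wedge ps − pb = 14 gives 19.5 + 0.5q − (670/11 - (2/11)q) = 14, so q' = 1219/15.
Then pb = 670/11 − (2/11)·(1219/15) = 692/15 and ps = 19.5 + 0.5·(1219/15) = 902/15.

Buyers pay 692/15; sellers receive 902/15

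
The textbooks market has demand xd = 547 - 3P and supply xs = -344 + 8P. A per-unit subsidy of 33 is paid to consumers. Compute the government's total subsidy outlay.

Government cost = 12408

Pre-subsidy: 547 - 3P = -344 + 8P gives P* = 81, x* = 304.
With the rebate, buyers effectively pay Pb = Ps − 33, where Ps is the price sellers receive.
Demand in terms of Ps becomes xd = 547 − 3(Ps − 33) = 646 - 3Ps. Setting this equal to supply: 646 - 3Ps = -344 + 8Ps, so Ps = 90.
Buyers pay Pb = 90 − 33 = 57; x' = -344 + 8·90 = 376.
Government outlay = subsidy × quantity = 33 × 376 = 12408.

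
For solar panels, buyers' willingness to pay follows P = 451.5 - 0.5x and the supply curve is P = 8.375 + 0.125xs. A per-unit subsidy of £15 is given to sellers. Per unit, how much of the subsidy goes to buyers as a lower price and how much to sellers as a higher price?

Buyers gain £12 per unit; sellers gain £3 per unit

Pre-subsidy: 451.5 - 0.5x = 8.375 + 0.125x gives x* = 709 and P* = 97.
With the subsidy, sellers receive Ps = Pb + 15 for each unit, where Pb is the price buyers pay.
On the curves, Pb = 451.5 - 0.5x and Ps = 8.375 + 0.125x; the wedge Ps − Pb = 15 gives 8.375 + 0.125x − (451.5 - 0.5x) = 15, so x' = 733.
Then Pb = 451.5 − 0.5·733 = 85 and Ps = 8.375 + 0.125·733 = 100.
Buyers' price falls by P* − Pb = 97 − 85 = 12; sellers' price rises by Ps − P* = 100 − 97 = 3.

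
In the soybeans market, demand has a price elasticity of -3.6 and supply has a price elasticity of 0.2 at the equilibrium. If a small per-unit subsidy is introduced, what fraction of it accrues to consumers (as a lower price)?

Consumer share = 1/19

For a small subsidy around the equilibrium, the benefit split depends on the relative slopes, which at a point are proportional to the elasticities.
Buyer share = εs/(εs + |εd|) = 0.2/(0.2 + 3.6) = 1/19; seller share = |εd|/(εs + |εd|) = 18/19.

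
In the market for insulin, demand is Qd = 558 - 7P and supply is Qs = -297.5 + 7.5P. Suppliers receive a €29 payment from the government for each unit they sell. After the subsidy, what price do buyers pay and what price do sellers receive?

Buyers pay €44; sellers receive €73

Pre-subsidy: 558 - 7P = -297.5 + 7.5P gives P* = 59, Q* = 145.
With the subsidy, sellers receive Ps = Pb + 29 for each unit, where Pb is the price buyers pay.
Supply in terms of Pb becomes Qs = -297.5 + 7.5(Pb + 29) = -80 + 7.5Pb. Setting this equal to demand: 558 - 7Pb = -80 + 7.5Pb, so Pb = 44.
Sellers receive Ps = 44 + 29 = 73; Q' = 558 − 7·44 = 250.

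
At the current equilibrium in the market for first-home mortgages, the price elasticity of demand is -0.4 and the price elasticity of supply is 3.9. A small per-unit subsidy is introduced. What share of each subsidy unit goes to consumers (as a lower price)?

Consumer share = 39/43

For a small subsidy around the equilibrium, the benefit split depends on the relative slopes, which at a point are proportional to the elasticities.
Buyer share = εs/(εs + |εd|) = 3.9/(3.9 + 0.4) = 39/43; seller share = |εd|/(εs + |εd|) = 4/43.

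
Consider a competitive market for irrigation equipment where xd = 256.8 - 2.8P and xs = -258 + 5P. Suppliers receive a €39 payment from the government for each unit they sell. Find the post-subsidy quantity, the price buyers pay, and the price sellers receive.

Pre-subsidy: 256.8 - 2.8P = -258 + 5P gives P* = 66, x* = 72.
With the subsidy, sellers receive Ps = Pb + 39 for each unit, where Pb is the price buyers pay.
Supply in terms of Pb becomes xs = -258 + 5(Pb + 39) = -63 + 5Pb. Setting this equal to demand: 256.8 - 2.8Pb = -63 + 5Pb, so Pb = 41.
Sellers receive Ps = 41 + 39 = 80; x' = 256.8 − 2.8·41 = 142.

x' = 142; buyers pay €41; sellers receive €80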